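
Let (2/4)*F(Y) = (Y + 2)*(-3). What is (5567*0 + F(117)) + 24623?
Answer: 23909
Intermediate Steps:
F(Y) = -12 - 6*Y (F(Y) = 2*((Y + 2)*(-3)) = 2*((2 + Y)*(-3)) = 2*(-6 - 3*Y) = -12 - 6*Y)
(5567*0 + F(117)) + 24623 = (5567*0 + (-12 - 6*117)) + 24623 = (0 + (-12 - 702)) + 24623 = (0 - 714) + 24623 = -714 + 24623 = 23909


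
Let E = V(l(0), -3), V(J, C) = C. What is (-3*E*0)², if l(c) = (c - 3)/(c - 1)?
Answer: 0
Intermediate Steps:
l(c) = (-3 + c)/(-1 + c)
E = -3
(-3*E*0)² = (-3*(-3)*0)² = (9*0)² = 0² = 0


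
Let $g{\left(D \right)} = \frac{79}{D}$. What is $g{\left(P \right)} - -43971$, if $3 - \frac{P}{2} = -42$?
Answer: $\frac{3957469}{90} \approx 43972.0$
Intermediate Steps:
$P = 90$ ($P = 6 - -84 = 6 + 84 = 90$)
$g{\left(P \right)} - -43971 = \frac{79}{90} - -43971 = 79 \cdot \frac{1}{90} + 43971 = \frac{79}{90} + 43971 = \frac{3957469}{90}$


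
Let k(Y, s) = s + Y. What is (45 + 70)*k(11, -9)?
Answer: 230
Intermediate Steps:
k(Y, s) = Y + s
(45 + 70)*k(11, -9) = (45 + 70)*(11 - 9) = 115*2 = 230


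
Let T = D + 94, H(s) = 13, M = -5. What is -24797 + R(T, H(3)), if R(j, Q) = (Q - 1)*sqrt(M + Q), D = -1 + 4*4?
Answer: -24797 + 24*sqrt(2) ≈ -24763.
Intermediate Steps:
D = 15 (D = -1 + 16 = 15)
T = 109 (T = 15 + 94 = 109)
R(j, Q) = sqrt(-5 + Q)*(-1 + Q) (R(j, Q) = (Q - 1)*sqrt(-5 + Q) = (-1 + Q)*sqrt(-5 + Q) = sqrt(-5 + Q)*(-1 + Q))
-24797 + R(T, H(3)) = -24797 + sqrt(-5 + 13)*(-1 + 13) = -24797 + sqrt(8)*12 = -24797 + (2*sqrt(2))*12 = -24797 + 24*sqrt(2)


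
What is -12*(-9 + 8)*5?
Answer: 60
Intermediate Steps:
-12*(-9 + 8)*5 = -12*(-1)*5 = 12*5 = 60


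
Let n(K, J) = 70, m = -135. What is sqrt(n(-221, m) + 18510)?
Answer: 2*sqrt(4645) ≈ 136.31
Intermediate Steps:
sqrt(n(-221, m) + 18510) = sqrt(70 + 18510) = sqrt(18580) = 2*sqrt(4645)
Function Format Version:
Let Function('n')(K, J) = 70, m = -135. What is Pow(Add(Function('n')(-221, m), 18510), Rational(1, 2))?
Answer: Mul(2, Pow(4645, Rational(1, 2))) ≈ 136.31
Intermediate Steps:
Pow(Add(Function('n')(-221, m), 18510), Rational(1, 2)) = Pow(Add(70, 18510), Rational(1, 2)) = Pow(18580, Rational(1, 2)) = Mul(2, Pow(4645, Rational(1, 2)))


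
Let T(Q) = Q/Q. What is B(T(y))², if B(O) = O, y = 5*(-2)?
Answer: 1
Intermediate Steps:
y = -10
T(Q) = 1
B(T(y))² = 1² = 1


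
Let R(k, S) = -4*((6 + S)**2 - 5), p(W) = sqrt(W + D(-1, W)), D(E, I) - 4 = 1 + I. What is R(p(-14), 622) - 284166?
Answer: -1861682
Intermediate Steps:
D(E, I) = 5 + I (D(E, I) = 4 + (1 + I) = 5 + I)
p(W) = sqrt(5 + 2*W) (p(W) = sqrt(W + (5 + W)) = sqrt(5 + 2*W))
R(k, S) = 20 - 4*(6 + S)**2 (R(k, S) = -4*(-5 + (6 + S)**2) = 20 - 4*(6 + S)**2)
R(p(-14), 622) - 284166 = (20 - 4*(6 + 622)**2) - 284166 = (20 - 4*628**2) - 284166 = (20 - 4*394384) - 284166 = (20 - 1577536) - 284166 = -1577516 - 284166 = -1861682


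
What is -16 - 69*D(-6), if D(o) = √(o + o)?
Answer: -16 - 138*I*√3 ≈ -16.0 - 239.02*I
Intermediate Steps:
D(o) = √2*√o (D(o) = √(2*o) = √2*√o)
-16 - 69*D(-6) = -16 - 69*√2*√(-6) = -16 - 69*√2*I*√6 = -16 - 138*I*√3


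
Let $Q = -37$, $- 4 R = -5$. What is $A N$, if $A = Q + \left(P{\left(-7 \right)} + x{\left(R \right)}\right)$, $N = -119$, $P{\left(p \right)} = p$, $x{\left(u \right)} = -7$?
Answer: $6069$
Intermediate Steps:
$R = \frac{5}{4}$ ($R = \left(- \frac{1}{4}\right) \left(-5\right) = \frac{5}{4} \approx 1.25$)
$A = -51$ ($A = -37 - 14 = -51$)
$A N = \left(-51\right) \left(-119\right) = 6069$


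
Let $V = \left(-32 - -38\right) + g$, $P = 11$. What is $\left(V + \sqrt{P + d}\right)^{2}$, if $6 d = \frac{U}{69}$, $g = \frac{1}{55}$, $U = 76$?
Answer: $\frac{29682002}{626175} + \frac{662 \sqrt{53245}}{3795} \approx 87.654$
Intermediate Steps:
$g = \frac{1}{55} \approx 0.018182$
$d = \frac{38}{207}$ ($d = \frac{76 \cdot \frac{1}{69}}{6} = \frac{1}{6} \cdot \frac{76}{69} = \frac{38}{207} \approx 0.18357$)
$V = \frac{331}{55}$ ($V = \left(-32 - -38\right) + \frac{1}{55} = \left(-32 + 38\right) + \frac{1}{55} = 6 + \frac{1}{55} = \frac{331}{55} \approx 6.0182$)
$\left(V + \sqrt{P + d}\right)^{2} = \left(\frac{331}{55} + \sqrt{11 + \frac{38}{207}}\right)^{2} = \left(\frac{331}{55} + \sqrt{\frac{2315}{207}}\right)^{2} = \left(\frac{331}{55} + \frac{\sqrt{53245}}{69}\right)^{2}$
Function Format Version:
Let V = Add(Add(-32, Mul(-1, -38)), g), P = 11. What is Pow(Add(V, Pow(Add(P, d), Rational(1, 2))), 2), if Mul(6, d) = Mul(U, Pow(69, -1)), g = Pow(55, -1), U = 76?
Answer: Add(Rational(29682002, 626175), Mul(Rational(662, 3795), Pow(53245, Rational(1, 2)))) ≈ 87.654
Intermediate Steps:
g = Rational(1, 55) ≈ 0.018182
d = Rational(38, 207) (d = Mul(Rational(1, 6), Mul(76, Pow(69, -1))) = Mul(Rational(1, 6), Mul(76, Rational(1, 69))) = Mul(Rational(1, 6), Rational(76, 69)) = Rational(38, 207) ≈ 0.18357)
V = Rational(331, 55) (V = Add(Add(-32, Mul(-1, -38)), Rational(1, 55)) = Add(Add(-32, 38), Rational(1, 55)) = Add(6, Rational(1, 55)) = Rational(331, 55) ≈ 6.0182)
Pow(Add(V, Pow(Add(P, d), Rational(1, 2))), 2) = Pow(Add(Rational(331, 55), Pow(Add(11, Rational(38, 207)), Rational(1, 2))), 2) = Pow(Add(Rational(331, 55), Pow(Rational(2315, 207), Rational(1, 2))), 2) = Pow(Add(Rational(331, 55), Mul(Rational(1, 69), Pow(53245, Rational(1, 2)))), 2)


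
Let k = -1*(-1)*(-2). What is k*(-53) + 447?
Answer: 553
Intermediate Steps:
k = -2 (k = 1*(-2) = -2)
k*(-53) + 447 = -2*(-53) + 447 = 106 + 447 = 553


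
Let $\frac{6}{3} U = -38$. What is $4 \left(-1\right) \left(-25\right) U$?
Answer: $-1900$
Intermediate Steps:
$U = -19$ ($U = \frac{1}{2} \left(-38\right) = -19$)
$4 \left(-1\right) \left(-25\right) U = 4 \left(-1\right) \left(-25\right) \left(-19\right) = \left(-4\right) \left(-25\right) \left(-19\right) = 100 \left(-19\right) = -1900$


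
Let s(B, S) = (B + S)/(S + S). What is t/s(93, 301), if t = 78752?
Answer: 23704352/197 ≈ 1.2033e+5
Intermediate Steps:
s(B, S) = (B + S)/(2*S) (s(B, S) = (B + S)/((2*S)) = (B + S)*(1/(2*S)) = (B + S)/(2*S))
t/s(93, 301) = 78752/(((½)*(93 + 301)/301)) = 78752/(((½)*(1/301)*394)) = 78752/(197/301) = 78752*(301/197) = 23704352/197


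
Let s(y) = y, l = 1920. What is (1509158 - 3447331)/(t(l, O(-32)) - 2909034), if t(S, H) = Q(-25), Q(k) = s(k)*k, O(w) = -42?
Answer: 1938173/2908409 ≈ 0.66640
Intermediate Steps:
Q(k) = k² (Q(k) = k*k = k²)
t(S, H) = 625 (t(S, H) = (-25)² = 625)
(1509158 - 3447331)/(t(l, O(-32)) - 2909034) = (1509158 - 3447331)/(625 - 2909034) = -1938173/(-2908409) = -1938173*(-1/2908409) = 1938173/2908409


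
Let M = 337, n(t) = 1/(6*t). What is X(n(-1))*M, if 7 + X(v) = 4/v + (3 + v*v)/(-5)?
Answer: -1917193/180 ≈ -10651.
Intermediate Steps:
n(t) = 1/(6*t)
X(v) = -38/5 + 4/v - v²/5 (X(v) = -7 + (4/v + (3 + v*v)/(-5)) = -7 + (4/v + (3 + v²)*(-⅕)) = -7 + (4/v + (-⅗ - v²/5)) = -7 + (-⅗ + 4/v - v²/5) = -38/5 + 4/v - v²/5)
X(n(-1))*M = ((20 - ((⅙)/(-1))³ - 19/(3*(-1)))/(5*(((⅙)/(-1)))))*337 = ((20 - ((⅙)*(-1))³ - 19*(-1)/3)/(5*(((⅙)*(-1)))))*337 = ((20 - (-⅙)³ - 38*(-⅙))/(5*(-⅙)))*337 = ((⅕)*(-6)*(20 - 1*(-1/216) + 19/3))*337 = ((⅕)*(-6)*(20 + 1/216 + 19/3))*337 = ((⅕)*(-6)*(5689/216))*337 = -5689/180*337 = -1917193/180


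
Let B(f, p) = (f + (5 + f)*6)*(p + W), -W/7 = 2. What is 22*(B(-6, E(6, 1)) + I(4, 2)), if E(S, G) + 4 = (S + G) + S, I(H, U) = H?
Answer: 1408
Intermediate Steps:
E(S, G) = -4 + G + 2*S (E(S, G) = -4 + ((S + G) + S) = -4 + ((G + S) + S) = -4 + (G + 2*S) = -4 + G + 2*S)
W = -14 (W = -7*2 = -14)
B(f, p) = (-14 + p)*(30 + 7*f) (B(f, p) = (f + (5 + f)*6)*(p - 14) = (f + (30 + 6*f))*(-14 + p) = (30 + 7*f)*(-14 + p) = (-14 + p)*(30 + 7*f))
22*(B(-6, E(6, 1)) + I(4, 2)) = 22*((-420 - 98*(-6) + 30*(-4 + 1 + 2*6) + 7*(-6)*(-4 + 1 + 2*6)) + 4) = 22*((-420 + 588 + 30*(-4 + 1 + 12) + 7*(-6)*(-4 + 1 + 12)) + 4) = 22*((-420 + 588 + 30*9 + 7*(-6)*9) + 4) = 22*((-420 + 588 + 270 - 378) + 4) = 22*(60 + 4) = 22*64 = 1408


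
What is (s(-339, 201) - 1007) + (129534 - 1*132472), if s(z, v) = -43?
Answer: -3988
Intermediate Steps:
(s(-339, 201) - 1007) + (129534 - 1*132472) = (-43 - 1007) + (129534 - 1*132472) = -1050 + (129534 - 132472) = -1050 - 2938 = -3988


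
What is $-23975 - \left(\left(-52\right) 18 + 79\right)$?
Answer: $-23118$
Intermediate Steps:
$-23975 - \left(\left(-52\right) 18 + 79\right) = -23975 - \left(-936 + 79\right) = -23975 - -857 = -23975 + 857 = -23118$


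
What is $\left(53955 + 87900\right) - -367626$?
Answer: $509481$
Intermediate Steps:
$\left(53955 + 87900\right) - -367626 = 141855 + 367626 = 509481$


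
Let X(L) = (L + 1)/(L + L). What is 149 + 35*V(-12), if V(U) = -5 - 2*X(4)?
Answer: -279/4 ≈ -69.750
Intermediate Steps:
X(L) = (1 + L)/(2*L) (X(L) = (1 + L)/((2*L)) = (1 + L)*(1/(2*L)) = (1 + L)/(2*L))
V(U) = -25/4 (V(U) = -5 - (1 + 4)/4 = -5 - 5/4 = -25/4)
149 + 35*V(-12) = 149 + 35*(-25/4) = 149 - 875/4 = -279/4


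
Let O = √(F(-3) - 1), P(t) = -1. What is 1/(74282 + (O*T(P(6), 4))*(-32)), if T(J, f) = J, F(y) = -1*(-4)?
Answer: 37141/2758906226 - 8*√3/1379453113 ≈ 1.3452e-5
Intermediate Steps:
F(y) = 4
O = √3 (O = √(4 - 1) = √3 ≈ 1.7320)
1/(74282 + (O*T(P(6), 4))*(-32)) = 1/(74282 + (√3*(-1))*(-32)) = 1/(74282 - √3*(-32)) = 1/(74282 + 32*√3)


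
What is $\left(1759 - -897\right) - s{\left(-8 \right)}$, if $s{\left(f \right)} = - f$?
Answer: $2648$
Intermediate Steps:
$\left(1759 - -897\right) - s{\left(-8 \right)} = \left(1759 - -897\right) - \left(-1\right) \left(-8\right) = \left(1759 + 897\right) - 8 = 2656 - 8 = 2648$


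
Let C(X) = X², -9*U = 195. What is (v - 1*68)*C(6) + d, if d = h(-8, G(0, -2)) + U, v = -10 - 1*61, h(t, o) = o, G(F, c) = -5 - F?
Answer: -15092/3 ≈ -5030.7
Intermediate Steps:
v = -71 (v = -10 - 61 = -71)
U = -65/3 (U = -⅑*195 = -65/3 ≈ -21.667)
d = -80/3 (d = (-5 - 1*0) - 65/3 = (-5 + 0) - 65/3 = -5 - 65/3 = -80/3 ≈ -26.667)
(v - 1*68)*C(6) + d = (-71 - 1*68)*6² - 80/3 = (-71 - 68)*36 - 80/3 = -139*36 - 80/3 = -5004 - 80/3 = -15092/3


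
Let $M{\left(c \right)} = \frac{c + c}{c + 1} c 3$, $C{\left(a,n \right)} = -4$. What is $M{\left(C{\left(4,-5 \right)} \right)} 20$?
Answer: $-640$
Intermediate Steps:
$M{\left(c \right)} = \frac{6 c^{2}}{1 + c}$ ($M{\left(c \right)} = \frac{2 c}{1 + c} c 3 = \frac{2 c^{2}}{1 + c} 3 = \frac{6 c^{2}}{1 + c}$)
$M{\left(C{\left(4,-5 \right)} \right)} 20 = \frac{6 \left(-4\right)^{2}}{1 - 4} \cdot 20 = 6 \cdot 16 \frac{1}{-3} \cdot 20 = 6 \cdot 16 \left(- \frac{1}{3}\right) 20 = \left(-32\right) 20 = -640$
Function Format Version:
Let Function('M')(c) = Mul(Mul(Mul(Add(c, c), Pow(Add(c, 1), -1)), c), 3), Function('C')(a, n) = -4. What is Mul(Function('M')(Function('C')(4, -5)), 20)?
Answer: -640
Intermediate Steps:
Function('M')(c) = Mul(6, Pow(c, 2), Pow(Add(1, c), -1)) (Function('M')(c) = Mul(Mul(Mul(Mul(2, c), Pow(Add(1, c), -1)), c), 3) = Mul(Mul(Mul(2, c, Pow(Add(1, c), -1)), c), 3) = Mul(Mul(2, Pow(c, 2), Pow(Add(1, c), -1)), 3) = Mul(6, Pow(c, 2), Pow(Add(1, c), -1)))
Mul(Function('M')(Function('C')(4, -5)), 20) = Mul(Mul(6, Pow(-4, 2), Pow(Add(1, -4), -1)), 20) = Mul(Mul(6, 16, Pow(-3, -1)), 20) = Mul(Mul(6, 16, Rational(-1, 3)), 20) = Mul(-32, 20) = -640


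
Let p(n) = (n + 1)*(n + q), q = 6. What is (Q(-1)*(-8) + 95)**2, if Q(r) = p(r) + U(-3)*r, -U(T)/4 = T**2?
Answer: 37249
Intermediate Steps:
U(T) = -4*T**2
p(n) = (1 + n)*(6 + n) (p(n) = (n + 1)*(n + 6) = (1 + n)*(6 + n))
Q(r) = 6 + r**2 - 29*r (Q(r) = (6 + r**2 + 7*r) + (-4*(-3)**2)*r = (6 + r**2 + 7*r) + (-4*9)*r = (6 + r**2 + 7*r) - 36*r = 6 + r**2 - 29*r)
(Q(-1)*(-8) + 95)**2 = ((6 + (-1)**2 - 29*(-1))*(-8) + 95)**2 = ((6 + 1 + 29)*(-8) + 95)**2 = (36*(-8) + 95)**2 = (-288 + 95)**2 = (-193)**2 = 37249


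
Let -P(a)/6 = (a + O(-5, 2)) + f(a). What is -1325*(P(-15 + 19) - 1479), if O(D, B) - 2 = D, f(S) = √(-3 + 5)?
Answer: 1967625 + 7950*√2 ≈ 1.9789e+6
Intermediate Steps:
f(S) = √2
O(D, B) = 2 + D
P(a) = 18 - 6*a - 6*√2 (P(a) = -6*((a + (2 - 5)) + √2) = -6*((a - 3) + √2) = -6*((-3 + a) + √2) = -6*(-3 + a + √2) = 18 - 6*a - 6*√2)
-1325*(P(-15 + 19) - 1479) = -1325*((18 - 6*(-15 + 19) - 6*√2) - 1479) = -1325*((18 - 6*4 - 6*√2) - 1479) = -1325*((18 - 24 - 6*√2) - 1479) = -1325*((-6 - 6*√2) - 1479) = -1325*(-1485 - 6*√2) = 1967625 + 7950*√2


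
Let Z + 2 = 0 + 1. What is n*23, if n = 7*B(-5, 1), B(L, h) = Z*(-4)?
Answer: 644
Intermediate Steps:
Z = -1 (Z = -2 + (0 + 1) = -2 + 1 = -1)
B(L, h) = 4 (B(L, h) = -1*(-4) = 4)
n = 28 (n = 7*4 = 28)
n*23 = 28*23 = 644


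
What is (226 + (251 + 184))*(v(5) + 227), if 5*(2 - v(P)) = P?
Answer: 150708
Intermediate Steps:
v(P) = 2 - P/5
(226 + (251 + 184))*(v(5) + 227) = (226 + (251 + 184))*((2 - ⅕*5) + 227) = (226 + 435)*((2 - 1) + 227) = 661*(1 + 227) = 661*228 = 150708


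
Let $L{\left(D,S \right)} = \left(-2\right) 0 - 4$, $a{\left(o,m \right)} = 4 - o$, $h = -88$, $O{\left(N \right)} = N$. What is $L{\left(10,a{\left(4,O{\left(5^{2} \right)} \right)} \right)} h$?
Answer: $352$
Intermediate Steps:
$L{\left(D,S \right)} = -4$ ($L{\left(D,S \right)} = 0 - 4 = -4$)
$L{\left(10,a{\left(4,O{\left(5^{2} \right)} \right)} \right)} h = \left(-4\right) \left(-88\right) = 352$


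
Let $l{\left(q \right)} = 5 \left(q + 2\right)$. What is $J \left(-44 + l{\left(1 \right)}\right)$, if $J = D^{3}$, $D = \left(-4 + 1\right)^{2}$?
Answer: $-21141$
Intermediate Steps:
$l{\left(q \right)} = 10 + 5 q$ ($l{\left(q \right)} = 5 \left(2 + q\right) = 10 + 5 q$)
$D = 9$ ($D = \left(-3\right)^{2} = 9$)
$J = 729$ ($J = 9^{3} = 729$)
$J \left(-44 + l{\left(1 \right)}\right) = 729 \left(-44 + \left(10 + 5 \cdot 1\right)\right) = 729 \left(-44 + \left(10 + 5\right)\right) = 729 \left(-44 + 15\right) = 729 \left(-29\right) = -21141$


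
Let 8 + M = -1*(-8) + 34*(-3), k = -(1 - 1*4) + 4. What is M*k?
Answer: -714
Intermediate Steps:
k = 7 (k = -(1 - 4) + 4 = -1*(-3) + 4 = 3 + 4 = 7)
M = -102 (M = -8 + (-1*(-8) + 34*(-3)) = -8 + (8 - 102) = -8 - 94 = -102)
M*k = -102*7 = -714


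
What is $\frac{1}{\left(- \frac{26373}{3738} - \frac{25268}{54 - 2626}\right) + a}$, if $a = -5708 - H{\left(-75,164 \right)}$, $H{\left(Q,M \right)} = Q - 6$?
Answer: $- \frac{801178}{4506010237} \approx -0.0001778$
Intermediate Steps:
$H{\left(Q,M \right)} = -6 + Q$
$a = -5627$ ($a = -5708 - \left(-6 - 75\right) = -5708 - -81 = -5708 + 81 = -5627$)
$\frac{1}{\left(- \frac{26373}{3738} - \frac{25268}{54 - 2626}\right) + a} = \frac{1}{\left(- \frac{26373}{3738} - \frac{25268}{54 - 2626}\right) - 5627} = \frac{1}{\left(\left(-26373\right) \frac{1}{3738} - \frac{25268}{54 - 2626}\right) - 5627} = \frac{1}{\left(- \frac{8791}{1246} - \frac{25268}{-2572}\right) - 5627} = \frac{1}{\left(- \frac{8791}{1246} - - \frac{6317}{643}\right) - 5627} = \frac{1}{\left(- \frac{8791}{1246} + \frac{6317}{643}\right) - 5627} = \frac{1}{\frac{2218369}{801178} - 5627} = \frac{1}{- \frac{4506010237}{801178}} = - \frac{801178}{4506010237}$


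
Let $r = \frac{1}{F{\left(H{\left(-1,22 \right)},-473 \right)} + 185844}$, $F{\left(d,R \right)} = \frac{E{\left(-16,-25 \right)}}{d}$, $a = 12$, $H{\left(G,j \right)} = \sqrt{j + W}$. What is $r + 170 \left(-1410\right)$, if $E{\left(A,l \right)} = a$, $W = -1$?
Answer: $- \frac{4829274777313991}{20147162192} - \frac{\sqrt{21}}{60441486576} \approx -2.397 \cdot 10^{5}$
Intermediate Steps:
$H{\left(G,j \right)} = \sqrt{-1 + j}$ ($H{\left(G,j \right)} = \sqrt{j - 1} = \sqrt{-1 + j}$)
$E{\left(A,l \right)} = 12$
$F{\left(d,R \right)} = \frac{12}{d}$
$r = \frac{1}{185844 + \frac{4 \sqrt{21}}{7}}$ ($r = \frac{1}{\frac{12}{\sqrt{-1 + 22}} + 185844} = \frac{1}{\frac{12}{\sqrt{21}} + 185844} = \frac{1}{12 \frac{\sqrt{21}}{21} + 185844} = \frac{1}{\frac{4 \sqrt{21}}{7} + 185844} = \frac{1}{185844 + \frac{4 \sqrt{21}}{7}} \approx 5.3808 \cdot 10^{-6}$)
$r + 170 \left(-1410\right) = \left(\frac{108409}{20147162192} - \frac{\sqrt{21}}{60441486576}\right) + 170 \left(-1410\right) = \left(\frac{108409}{20147162192} - \frac{\sqrt{21}}{60441486576}\right) - 239700 = - \frac{4829274777313991}{20147162192} - \frac{\sqrt{21}}{60441486576}$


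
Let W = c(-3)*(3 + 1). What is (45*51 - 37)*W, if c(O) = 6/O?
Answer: -18064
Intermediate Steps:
W = -8 (W = (6/(-3))*(3 + 1) = (6*(-⅓))*4 = -2*4 = -8)
(45*51 - 37)*W = (45*51 - 37)*(-8) = (2295 - 37)*(-8) = 2258*(-8) = -18064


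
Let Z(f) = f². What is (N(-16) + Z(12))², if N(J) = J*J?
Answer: 160000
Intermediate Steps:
N(J) = J²
(N(-16) + Z(12))² = ((-16)² + 12²)² = (256 + 144)² = 400² = 160000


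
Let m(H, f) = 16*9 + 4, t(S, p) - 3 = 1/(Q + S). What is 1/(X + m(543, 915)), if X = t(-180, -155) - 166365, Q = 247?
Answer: -67/11136337 ≈ -6.0163e-6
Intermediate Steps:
t(S, p) = 3 + 1/(247 + S)
m(H, f) = 148 (m(H, f) = 144 + 4 = 148)
X = -11146253/67 (X = (742 + 3*(-180))/(247 - 180) - 166365 = (742 - 540)/67 - 166365 = (1/67)*202 - 166365 = 202/67 - 166365 = -11146253/67 ≈ -1.6636e+5)
1/(X + m(543, 915)) = 1/(-11146253/67 + 148) = 1/(-11136337/67) = -67/11136337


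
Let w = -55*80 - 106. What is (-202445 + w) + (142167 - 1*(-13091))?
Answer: -51693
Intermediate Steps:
w = -4506 (w = -4400 - 106 = -4506)
(-202445 + w) + (142167 - 1*(-13091)) = (-202445 - 4506) + (142167 - 1*(-13091)) = -206951 + (142167 + 13091) = -206951 + 155258 = -51693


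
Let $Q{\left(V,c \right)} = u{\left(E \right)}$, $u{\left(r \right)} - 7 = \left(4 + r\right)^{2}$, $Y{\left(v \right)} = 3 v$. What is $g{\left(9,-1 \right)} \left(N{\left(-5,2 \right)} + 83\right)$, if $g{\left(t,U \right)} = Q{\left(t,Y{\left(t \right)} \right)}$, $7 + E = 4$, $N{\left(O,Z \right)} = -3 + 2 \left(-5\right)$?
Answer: $560$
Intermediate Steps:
$N{\left(O,Z \right)} = -13$ ($N{\left(O,Z \right)} = -3 - 10 = -13$)
$E = -3$ ($E = -7 + 4 = -3$)
$u{\left(r \right)} = 7 + \left(4 + r\right)^{2}$
$Q{\left(V,c \right)} = 8$ ($Q{\left(V,c \right)} = 7 + \left(4 - 3\right)^{2} = 7 + 1^{2} = 7 + 1 = 8$)
$g{\left(t,U \right)} = 8$
$g{\left(9,-1 \right)} \left(N{\left(-5,2 \right)} + 83\right) = 8 \left(-13 + 83\right) = 8 \cdot 70 = 560$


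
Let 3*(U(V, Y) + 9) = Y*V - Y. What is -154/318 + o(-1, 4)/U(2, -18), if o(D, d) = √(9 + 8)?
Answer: -77/159 - √17/15 ≈ -0.75915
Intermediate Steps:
U(V, Y) = -9 - Y/3 + V*Y/3 (U(V, Y) = -9 + (Y*V - Y)/3 = -9 + (V*Y - Y)/3 = -9 + (-Y + V*Y)/3 = -9 + (-Y/3 + V*Y/3) = -9 - Y/3 + V*Y/3)
o(D, d) = √17
-154/318 + o(-1, 4)/U(2, -18) = -154/318 + √17/(-9 - ⅓*(-18) + (⅓)*2*(-18)) = -154*1/318 + √17/(-9 + 6 - 12) = -77/159 + √17/(-15) = -77/159 + √17*(-1/15) = -77/159 - √17/15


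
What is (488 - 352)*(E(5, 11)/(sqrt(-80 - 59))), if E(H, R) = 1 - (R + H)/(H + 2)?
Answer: 1224*I*sqrt(139)/973 ≈ 14.831*I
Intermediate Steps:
E(H, R) = 1 - (H + R)/(2 + H)
(488 - 352)*(E(5, 11)/(sqrt(-80 - 59))) = (488 - 352)*(((2 - 1*11)/(2 + 5))/(sqrt(-80 - 59))) = 136*(((2 - 11)/7)/(sqrt(-139))) = 136*(((1/7)*(-9))/((I*sqrt(139)))) = 136*(-(-9)*I*sqrt(139)/973) = 136*(9*I*sqrt(139)/973) = 1224*I*sqrt(139)/973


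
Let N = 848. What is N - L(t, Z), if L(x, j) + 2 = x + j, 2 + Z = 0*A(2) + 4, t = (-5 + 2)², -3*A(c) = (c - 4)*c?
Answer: 839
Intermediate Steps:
A(c) = -c*(-4 + c)/3 (A(c) = -(c - 4)*c/3 = -(-4 + c)*c/3 = -c*(-4 + c)/3)
t = 9 (t = (-3)² = 9)
Z = 2 (Z = -2 + (0*((⅓)*2*(4 - 1*2)) + 4) = -2 + (0*((⅓)*2*(4 - 2)) + 4) = -2 + (0*((⅓)*2*2) + 4) = -2 + (0*(4/3) + 4) = -2 + (0 + 4) = -2 + 4 = 2)
L(x, j) = -2 + j + x (L(x, j) = -2 + (x + j) = -2 + (j + x) = -2 + j + x)
N - L(t, Z) = 848 - (-2 + 2 + 9) = 848 - 1*9 = 848 - 9 = 839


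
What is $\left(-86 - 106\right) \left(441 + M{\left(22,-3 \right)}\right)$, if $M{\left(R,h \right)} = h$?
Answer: $-84096$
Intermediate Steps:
$\left(-86 - 106\right) \left(441 + M{\left(22,-3 \right)}\right) = \left(-86 - 106\right) \left(441 - 3\right) = \left(-86 - 106\right) 438 = \left(-192\right) 438 = -84096$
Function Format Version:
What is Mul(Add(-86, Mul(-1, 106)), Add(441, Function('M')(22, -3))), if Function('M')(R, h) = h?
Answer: -84096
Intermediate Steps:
Mul(Add(-86, Mul(-1, 106)), Add(441, Function('M')(22, -3))) = Mul(Add(-86, Mul(-1, 106)), Add(441, -3)) = Mul(Add(-86, -106), 438) = Mul(-192, 438) = -84096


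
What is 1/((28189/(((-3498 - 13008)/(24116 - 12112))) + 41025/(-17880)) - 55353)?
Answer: -1405368/106605263837 ≈ -1.3183e-5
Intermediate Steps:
1/((28189/(((-3498 - 13008)/(24116 - 12112))) + 41025/(-17880)) - 55353) = 1/((28189/((-16506/12004)) + 41025*(-1/17880)) - 55353) = 1/((28189/((-16506*1/12004)) - 2735/1192) - 55353) = 1/((28189/(-8253/6002) - 2735/1192) - 55353) = 1/((28189*(-6002/8253) - 2735/1192) - 55353) = 1/((-24170054/1179 - 2735/1192) - 55353) = 1/(-28813928933/1405368 - 55353) = 1/(-106605263837/1405368) = -1405368/106605263837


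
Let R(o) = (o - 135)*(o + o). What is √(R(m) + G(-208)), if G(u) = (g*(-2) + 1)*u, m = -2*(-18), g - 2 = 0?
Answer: 2*I*√1626 ≈ 80.647*I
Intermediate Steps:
g = 2 (g = 2 + 0 = 2)
m = 36
R(o) = 2*o*(-135 + o) (R(o) = (-135 + o)*(2*o) = 2*o*(-135 + o))
G(u) = -3*u (G(u) = (2*(-2) + 1)*u = (-4 + 1)*u = -3*u)
√(R(m) + G(-208)) = √(2*36*(-135 + 36) - 3*(-208)) = √(2*36*(-99) + 624) = √(-7128 + 624) = √(-6504) = 2*I*√1626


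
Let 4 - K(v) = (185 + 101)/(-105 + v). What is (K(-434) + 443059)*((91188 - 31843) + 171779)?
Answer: 5017728157012/49 ≈ 1.0240e+11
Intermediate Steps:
K(v) = 4 - 286/(-105 + v) (K(v) = 4 - (185 + 101)/(-105 + v) = 4 - 286/(-105 + v))
(K(-434) + 443059)*((91188 - 31843) + 171779) = (2*(-353 + 2*(-434))/(-105 - 434) + 443059)*((91188 - 31843) + 171779) = (2*(-353 - 868)/(-539) + 443059)*(59345 + 171779) = (2*(-1/539)*(-1221) + 443059)*231124 = (222/49 + 443059)*231124 = (21710113/49)*231124 = 5017728157012/49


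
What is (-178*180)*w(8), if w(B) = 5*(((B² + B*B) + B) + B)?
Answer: -23068800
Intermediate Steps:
w(B) = 10*B + 10*B² (w(B) = 5*(((B² + B²) + B) + B) = 5*((2*B² + B) + B) = 5*((B + 2*B²) + B) = 5*(2*B + 2*B²) = 10*B + 10*B²)
(-178*180)*w(8) = (-178*180)*(10*8*(1 + 8)) = -320400*8*9 = -32040*720 = -23068800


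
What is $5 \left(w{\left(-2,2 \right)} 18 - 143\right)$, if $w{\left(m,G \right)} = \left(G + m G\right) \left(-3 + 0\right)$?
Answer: $-175$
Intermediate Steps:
$w{\left(m,G \right)} = - 3 G - 3 G m$ ($w{\left(m,G \right)} = \left(G + G m\right) \left(-3\right) = - 3 G - 3 G m$)
$5 \left(w{\left(-2,2 \right)} 18 - 143\right) = 5 \left(\left(-3\right) 2 \left(1 - 2\right) 18 - 143\right) = 5 \left(\left(-3\right) 2 \left(-1\right) 18 - 143\right) = 5 \left(6 \cdot 18 - 143\right) = 5 \left(108 - 143\right) = 5 \left(-35\right) = -175$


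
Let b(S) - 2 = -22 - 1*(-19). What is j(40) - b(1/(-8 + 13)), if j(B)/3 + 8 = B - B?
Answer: -23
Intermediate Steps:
b(S) = -1 (b(S) = 2 + (-22 - 1*(-19)) = 2 + (-22 + 19) = 2 - 3 = -1)
j(B) = -24 (j(B) = -24 + 3*(B - B) = -24 + 3*0 = -24 + 0 = -24)
j(40) - b(1/(-8 + 13)) = -24 - 1*(-1) = -24 + 1 = -23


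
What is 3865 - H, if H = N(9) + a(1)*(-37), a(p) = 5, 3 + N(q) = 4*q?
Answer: 4017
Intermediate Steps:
N(q) = -3 + 4*q
H = -152 (H = (-3 + 4*9) + 5*(-37) = (-3 + 36) - 185 = 33 - 185 = -152)
3865 - H = 3865 - 1*(-152) = 3865 + 152 = 4017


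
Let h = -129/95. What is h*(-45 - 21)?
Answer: 8514/95 ≈ 89.621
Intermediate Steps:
h = -129/95 (h = -129*1/95 = -129/95 ≈ -1.3579)
h*(-45 - 21) = -129*(-45 - 21)/95 = -129/95*(-66) = 8514/95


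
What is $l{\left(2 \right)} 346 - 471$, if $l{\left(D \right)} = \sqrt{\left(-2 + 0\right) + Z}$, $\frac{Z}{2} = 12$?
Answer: $-471 + 346 \sqrt{22} \approx 1151.9$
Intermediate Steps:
$Z = 24$ ($Z = 2 \cdot 12 = 24$)
$l{\left(D \right)} = \sqrt{22}$ ($l{\left(D \right)} = \sqrt{\left(-2 + 0\right) + 24} = \sqrt{-2 + 24} = \sqrt{22}$)
$l{\left(2 \right)} 346 - 471 = \sqrt{22} \cdot 346 - 471 = 346 \sqrt{22} - 471 = -471 + 346 \sqrt{22}$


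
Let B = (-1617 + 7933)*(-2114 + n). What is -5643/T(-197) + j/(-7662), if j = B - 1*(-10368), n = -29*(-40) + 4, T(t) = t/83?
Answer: 2384320091/754707 ≈ 3159.3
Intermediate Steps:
T(t) = t/83 (T(t) = t*(1/83) = t/83)
n = 1164 (n = 1160 + 4 = 1164)
B = -6000200 (B = (-1617 + 7933)*(-2114 + 1164) = 6316*(-950) = -6000200)
j = -5989832 (j = -6000200 - 1*(-10368) = -6000200 + 10368 = -5989832)
-5643/T(-197) + j/(-7662) = -5643/((1/83)*(-197)) - 5989832/(-7662) = -5643/(-197/83) - 5989832*(-1/7662) = -5643*(-83/197) + 2994916/3831 = 468369/197 + 2994916/3831 = 2384320091/754707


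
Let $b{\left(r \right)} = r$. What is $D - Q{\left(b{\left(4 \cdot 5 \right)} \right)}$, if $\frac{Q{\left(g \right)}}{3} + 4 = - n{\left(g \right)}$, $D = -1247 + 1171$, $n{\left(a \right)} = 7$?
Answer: $-43$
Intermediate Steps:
$D = -76$
$Q{\left(g \right)} = -33$ ($Q{\left(g \right)} = -12 + 3 \left(\left(-1\right) 7\right) = -12 + 3 \left(-7\right) = -12 - 21 = -33$)
$D - Q{\left(b{\left(4 \cdot 5 \right)} \right)} = -76 - -33 = -76 + 33 = -43$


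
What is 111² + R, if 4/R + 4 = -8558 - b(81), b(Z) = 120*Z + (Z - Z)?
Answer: 112626259/9141 ≈ 12321.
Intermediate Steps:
b(Z) = 120*Z (b(Z) = 120*Z + 0 = 120*Z)
R = -2/9141 (R = 4/(-4 + (-8558 - 120*81)) = 4/(-4 + (-8558 - 1*9720)) = 4/(-4 + (-8558 - 9720)) = 4/(-4 - 18278) = 4/(-18282) = 4*(-1/18282) = -2/9141 ≈ -0.00021879)
111² + R = 111² - 2/9141 = 12321 - 2/9141 = 112626259/9141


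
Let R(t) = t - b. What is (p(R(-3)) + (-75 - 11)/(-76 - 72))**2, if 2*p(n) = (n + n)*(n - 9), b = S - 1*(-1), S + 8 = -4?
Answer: 301401/5476 ≈ 55.040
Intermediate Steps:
S = -12 (S = -8 - 4 = -12)
b = -11 (b = -12 - 1*(-1) = -12 + 1 = -11)
R(t) = 11 + t (R(t) = t - 1*(-11) = t + 11 = 11 + t)
p(n) = n*(-9 + n) (p(n) = ((n + n)*(n - 9))/2 = ((2*n)*(-9 + n))/2 = (2*n*(-9 + n))/2 = n*(-9 + n))
(p(R(-3)) + (-75 - 11)/(-76 - 72))**2 = ((11 - 3)*(-9 + (11 - 3)) + (-75 - 11)/(-76 - 72))**2 = (8*(-9 + 8) - 86/(-148))**2 = (8*(-1) - 86*(-1/148))**2 = (-8 + 43/74)**2 = (-549/74)**2 = 301401/5476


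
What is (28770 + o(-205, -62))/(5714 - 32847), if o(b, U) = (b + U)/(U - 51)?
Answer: -3251277/3066029 ≈ -1.0604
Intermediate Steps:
o(b, U) = (U + b)/(-51 + U)
(28770 + o(-205, -62))/(5714 - 32847) = (28770 + (-62 - 205)/(-51 - 62))/(5714 - 32847) = (28770 - 267/(-113))/(-27133) = (28770 - 1/113*(-267))*(-1/27133) = (28770 + 267/113)*(-1/27133) = (3251277/113)*(-1/27133) = -3251277/3066029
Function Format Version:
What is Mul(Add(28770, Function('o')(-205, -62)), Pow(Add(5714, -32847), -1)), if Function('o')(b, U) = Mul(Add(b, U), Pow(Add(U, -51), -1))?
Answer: Rational(-3251277, 3066029) ≈ -1.0604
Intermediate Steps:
Function('o')(b, U) = Mul(Pow(Add(-51, U), -1), Add(U, b)) (Function('o')(b, U) = Mul(Add(U, b), Pow(Add(-51, U), -1)) = Mul(Pow(Add(-51, U), -1), Add(U, b)))
Mul(Add(28770, Function('o')(-205, -62)), Pow(Add(5714, -32847), -1)) = Mul(Add(28770, Mul(Pow(Add(-51, -62), -1), Add(-62, -205))), Pow(Add(5714, -32847), -1)) = Mul(Add(28770, Mul(Pow(-113, -1), -267)), Pow(-27133, -1)) = Mul(Add(28770, Mul(Rational(-1, 113), -267)), Rational(-1, 27133)) = Mul(Add(28770, Rational(267, 113)), Rational(-1, 27133)) = Mul(Rational(3251277, 113), Rational(-1, 27133)) = Rational(-3251277, 3066029)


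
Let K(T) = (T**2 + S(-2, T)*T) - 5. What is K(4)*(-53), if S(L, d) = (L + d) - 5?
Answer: 53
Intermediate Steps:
S(L, d) = -5 + L + d
K(T) = -5 + T**2 + T*(-7 + T) (K(T) = (T**2 + (-5 - 2 + T)*T) - 5 = (T**2 + (-7 + T)*T) - 5 = (T**2 + T*(-7 + T)) - 5 = -5 + T**2 + T*(-7 + T))
K(4)*(-53) = (-5 + 4**2 + 4*(-7 + 4))*(-53) = (-5 + 16 + 4*(-3))*(-53) = (-5 + 16 - 12)*(-53) = -1*(-53) = 53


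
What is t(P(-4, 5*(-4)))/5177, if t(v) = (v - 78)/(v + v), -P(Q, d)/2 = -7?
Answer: -16/36239 ≈ -0.00044151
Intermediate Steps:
P(Q, d) = 14 (P(Q, d) = -2*(-7) = 14)
t(v) = (-78 + v)/(2*v) (t(v) = (-78 + v)/((2*v)) = (-78 + v)*(1/(2*v)) = (-78 + v)/(2*v))
t(P(-4, 5*(-4)))/5177 = ((½)*(-78 + 14)/14)/5177 = ((½)*(1/14)*(-64))*(1/5177) = -16/7*1/5177 = -16/36239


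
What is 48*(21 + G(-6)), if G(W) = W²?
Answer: 2736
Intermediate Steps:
48*(21 + G(-6)) = 48*(21 + (-6)²) = 48*(21 + 36) = 48*57 = 2736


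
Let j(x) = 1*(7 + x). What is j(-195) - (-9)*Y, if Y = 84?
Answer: 568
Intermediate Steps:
j(x) = 7 + x
j(-195) - (-9)*Y = (7 - 195) - (-9)*84 = -188 - 1*(-756) = -188 + 756 = 568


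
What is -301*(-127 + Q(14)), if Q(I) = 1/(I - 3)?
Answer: 420196/11 ≈ 38200.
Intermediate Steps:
Q(I) = 1/(-3 + I)
-301*(-127 + Q(14)) = -301*(-127 + 1/(-3 + 14)) = -301*(-127 + 1/11) = -301*(-1396/11) = 420196/11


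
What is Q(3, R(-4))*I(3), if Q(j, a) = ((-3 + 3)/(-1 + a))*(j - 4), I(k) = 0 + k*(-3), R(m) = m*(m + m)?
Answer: 0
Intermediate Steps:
R(m) = 2*m**2 (R(m) = m*(2*m) = 2*m**2)
I(k) = -3*k (I(k) = 0 - 3*k = -3*k)
Q(j, a) = 0 (Q(j, a) = (0/(-1 + a))*(-4 + j) = 0*(-4 + j) = 0)
Q(3, R(-4))*I(3) = 0*(-3*3) = 0*(-9) = 0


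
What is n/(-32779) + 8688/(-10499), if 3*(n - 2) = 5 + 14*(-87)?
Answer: -841679563/1032440163 ≈ -0.81523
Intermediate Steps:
n = -1207/3 (n = 2 + (5 + 14*(-87))/3 = 2 + (5 - 1218)/3 = 2 + (⅓)*(-1213) = 2 - 1213/3 = -1207/3 ≈ -402.33)
n/(-32779) + 8688/(-10499) = -1207/3/(-32779) + 8688/(-10499) = -1207/3*(-1/32779) + 8688*(-1/10499) = 1207/98337 - 8688/10499 = -841679563/1032440163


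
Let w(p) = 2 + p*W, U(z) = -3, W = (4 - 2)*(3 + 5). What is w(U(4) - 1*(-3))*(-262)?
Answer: -524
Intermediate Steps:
W = 16 (W = 2*8 = 16)
w(p) = 2 + 16*p (w(p) = 2 + p*16 = 2 + 16*p)
w(U(4) - 1*(-3))*(-262) = (2 + 16*(-3 - 1*(-3)))*(-262) = (2 + 16*(-3 + 3))*(-262) = (2 + 16*0)*(-262) = (2 + 0)*(-262) = 2*(-262) = -524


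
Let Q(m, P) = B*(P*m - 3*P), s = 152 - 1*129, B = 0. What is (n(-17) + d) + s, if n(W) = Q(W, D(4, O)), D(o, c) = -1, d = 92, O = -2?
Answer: 115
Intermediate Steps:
s = 23 (s = 152 - 129 = 23)
Q(m, P) = 0 (Q(m, P) = 0*(P*m - 3*P) = 0*(-3*P + P*m) = 0)
n(W) = 0
(n(-17) + d) + s = (0 + 92) + 23 = 92 + 23 = 115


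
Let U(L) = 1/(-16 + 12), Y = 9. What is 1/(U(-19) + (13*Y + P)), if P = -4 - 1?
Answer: 4/447 ≈ 0.0089485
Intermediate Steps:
P = -5
U(L) = -1/4 (U(L) = 1/(-4) = -1/4)
1/(U(-19) + (13*Y + P)) = 1/(-1/4 + (13*9 - 5)) = 1/(-1/4 + (117 - 5)) = 1/(-1/4 + 112) = 1/(447/4) = 4/447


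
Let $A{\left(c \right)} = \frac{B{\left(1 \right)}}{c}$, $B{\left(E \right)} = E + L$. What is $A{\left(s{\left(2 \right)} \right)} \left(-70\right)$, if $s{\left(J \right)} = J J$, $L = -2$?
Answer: $\frac{35}{2} \approx 17.5$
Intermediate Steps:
$s{\left(J \right)} = J^{2}$
$B{\left(E \right)} = -2 + E$ ($B{\left(E \right)} = E - 2 = -2 + E$)
$A{\left(c \right)} = - \frac{1}{c}$ ($A{\left(c \right)} = \frac{-2 + 1}{c} = - \frac{1}{c}$)
$A{\left(s{\left(2 \right)} \right)} \left(-70\right) = - \frac{1}{2^{2}} \left(-70\right) = - \frac{1}{4} \left(-70\right) = \left(-1\right) \frac{1}{4} \left(-70\right) = \left(- \frac{1}{4}\right) \left(-70\right) = \frac{35}{2}$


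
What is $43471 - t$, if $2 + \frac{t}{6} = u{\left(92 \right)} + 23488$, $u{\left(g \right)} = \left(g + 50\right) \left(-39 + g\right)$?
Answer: $-142601$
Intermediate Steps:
$u{\left(g \right)} = \left(-39 + g\right) \left(50 + g\right)$ ($u{\left(g \right)} = \left(50 + g\right) \left(-39 + g\right) = \left(-39 + g\right) \left(50 + g\right)$)
$t = 186072$ ($t = -12 + 6 \left(\left(-1950 + 92^{2} + 11 \cdot 92\right) + 23488\right) = -12 + 6 \left(\left(-1950 + 8464 + 1012\right) + 23488\right) = -12 + 6 \left(7526 + 23488\right) = -12 + 6 \cdot 31014 = -12 + 186084 = 186072$)
$43471 - t = 43471 - 186072 = -142601$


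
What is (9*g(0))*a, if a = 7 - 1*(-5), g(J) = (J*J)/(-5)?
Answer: 0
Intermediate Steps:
g(J) = -J**2/5 (g(J) = J**2*(-1/5) = -J**2/5)
a = 12 (a = 7 + 5 = 12)
(9*g(0))*a = (9*(-1/5*0**2))*12 = (9*(-1/5*0))*12 = (9*0)*12 = 0*12 = 0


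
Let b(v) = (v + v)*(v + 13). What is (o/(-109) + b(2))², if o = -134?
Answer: 44542276/11881 ≈ 3749.0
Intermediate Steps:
b(v) = 2*v*(13 + v) (b(v) = (2*v)*(13 + v) = 2*v*(13 + v))
(o/(-109) + b(2))² = (-134/(-109) + 2*2*(13 + 2))² = (-134*(-1/109) + 2*2*15)² = (134/109 + 60)² = (6674/109)² = 44542276/11881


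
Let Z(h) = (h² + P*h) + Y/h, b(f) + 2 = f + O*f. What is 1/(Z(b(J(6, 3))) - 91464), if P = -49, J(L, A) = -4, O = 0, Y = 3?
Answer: -2/182269 ≈ -1.0973e-5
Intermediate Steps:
b(f) = -2 + f (b(f) = -2 + (f + 0*f) = -2 + (f + 0) = -2 + f)
Z(h) = h² - 49*h + 3/h (Z(h) = (h² - 49*h) + 3/h = h² - 49*h + 3/h)
1/(Z(b(J(6, 3))) - 91464) = 1/((3 + (-2 - 4)²*(-49 + (-2 - 4)))/(-2 - 4) - 91464) = 1/((3 + (-6)²*(-49 - 6))/(-6) - 91464) = 1/(-(3 + 36*(-55))/6 - 91464) = 1/(-(3 - 1980)/6 - 91464) = 1/(-⅙*(-1977) - 91464) = 1/(659/2 - 91464) = 1/(-182269/2) = -2/182269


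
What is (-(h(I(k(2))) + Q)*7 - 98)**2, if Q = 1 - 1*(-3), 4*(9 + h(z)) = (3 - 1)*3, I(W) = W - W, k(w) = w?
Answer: 21609/4 ≈ 5402.3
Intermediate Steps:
I(W) = 0
h(z) = -15/2 (h(z) = -9 + ((3 - 1)*3)/4 = -9 + (2*3)/4 = -9 + (1/4)*6 = -9 + 3/2 = -15/2)
Q = 4 (Q = 1 + 3 = 4)
(-(h(I(k(2))) + Q)*7 - 98)**2 = (-(-15/2 + 4)*7 - 98)**2 = (-(-7)*7/2 - 98)**2 = (-1*(-49/2) - 98)**2 = (49/2 - 98)**2 = (-147/2)**2 = 21609/4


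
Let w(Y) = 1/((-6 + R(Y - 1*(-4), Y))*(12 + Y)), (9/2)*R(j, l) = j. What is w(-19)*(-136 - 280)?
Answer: -312/49 ≈ -6.3673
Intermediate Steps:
R(j, l) = 2*j/9
w(Y) = 1/((12 + Y)*(-46/9 + 2*Y/9)) (w(Y) = 1/((-6 + 2*(Y - 1*(-4))/9)*(12 + Y)) = 1/((-6 + 2*(Y + 4)/9)*(12 + Y)) = 1/((-6 + 2*(4 + Y)/9)*(12 + Y)) = 1/((-6 + (8/9 + 2*Y/9))*(12 + Y)) = 1/((-46/9 + 2*Y/9)*(12 + Y)) = 1/((12 + Y)*(-46/9 + 2*Y/9)))
w(-19)*(-136 - 280) = (9/(2*(-276 + (-19)² - 11*(-19))))*(-136 - 280) = (9/(2*(-276 + 361 + 209)))*(-416) = ((9/2)/294)*(-416) = ((9/2)*(1/294))*(-416) = (3/196)*(-416) = -312/49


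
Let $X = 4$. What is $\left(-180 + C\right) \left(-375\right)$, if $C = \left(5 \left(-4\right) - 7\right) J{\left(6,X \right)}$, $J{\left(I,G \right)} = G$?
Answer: $108000$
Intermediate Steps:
$C = -108$ ($C = \left(5 \left(-4\right) - 7\right) 4 = \left(-20 - 7\right) 4 = \left(-27\right) 4 = -108$)
$\left(-180 + C\right) \left(-375\right) = \left(-180 - 108\right) \left(-375\right) = \left(-288\right) \left(-375\right) = 108000$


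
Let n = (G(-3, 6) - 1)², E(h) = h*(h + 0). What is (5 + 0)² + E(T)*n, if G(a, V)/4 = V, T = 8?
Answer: 33881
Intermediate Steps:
G(a, V) = 4*V
E(h) = h² (E(h) = h*h = h²)
n = 529 (n = (4*6 - 1)² = (24 - 1)² = 23² = 529)
(5 + 0)² + E(T)*n = (5 + 0)² + 8²*529 = 5² + 64*529 = 25 + 33856 = 33881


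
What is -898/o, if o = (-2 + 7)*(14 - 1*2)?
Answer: -449/30 ≈ -14.967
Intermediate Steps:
o = 60 (o = 5*(14 - 2) = 5*12 = 60)
-898/o = -898/60 = -898*1/60 = -449/30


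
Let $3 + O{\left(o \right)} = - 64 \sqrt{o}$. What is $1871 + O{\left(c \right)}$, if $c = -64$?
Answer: $1868 - 512 i \approx 1868.0 - 512.0 i$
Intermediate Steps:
$O{\left(o \right)} = -3 - 64 \sqrt{o}$
$1871 + O{\left(c \right)} = 1871 - \left(3 + 64 \sqrt{-64}\right) = 1871 - \left(3 + 64 \cdot 8 i\right) = 1871 - \left(3 + 512 i\right) = 1868 - 512 i$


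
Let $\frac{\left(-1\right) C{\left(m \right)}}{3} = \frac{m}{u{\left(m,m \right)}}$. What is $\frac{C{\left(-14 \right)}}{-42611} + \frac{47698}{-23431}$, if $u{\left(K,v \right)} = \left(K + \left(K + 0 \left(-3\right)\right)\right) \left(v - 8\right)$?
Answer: $- \frac{89428287325}{43930407004} \approx -2.0357$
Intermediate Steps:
$u{\left(K,v \right)} = 2 K \left(-8 + v\right)$ ($u{\left(K,v \right)} = \left(K + \left(K + 0\right)\right) \left(-8 + v\right) = \left(K + K\right) \left(-8 + v\right) = 2 K \left(-8 + v\right)$)
$C{\left(m \right)} = - \frac{3}{2 \left(-8 + m\right)}$ ($C{\left(m \right)} = - 3 \frac{m}{2 m \left(-8 + m\right)} = - 3 m \frac{1}{2 m \left(-8 + m\right)} = - 3 \frac{1}{2 \left(-8 + m\right)} = - \frac{3}{2 \left(-8 + m\right)}$)
$\frac{C{\left(-14 \right)}}{-42611} + \frac{47698}{-23431} = \frac{\left(-3\right) \frac{1}{-16 + 2 \left(-14\right)}}{-42611} + \frac{47698}{-23431} = - \frac{3}{-16 - 28} \left(- \frac{1}{42611}\right) + 47698 \left(- \frac{1}{23431}\right) = - \frac{3}{-44} \left(- \frac{1}{42611}\right) - \frac{47698}{23431} = \left(-3\right) \left(- \frac{1}{44}\right) \left(- \frac{1}{42611}\right) - \frac{47698}{23431} = \frac{3}{44} \left(- \frac{1}{42611}\right) - \frac{47698}{23431} = - \frac{3}{1874884} - \frac{47698}{23431} = - \frac{89428287325}{43930407004}$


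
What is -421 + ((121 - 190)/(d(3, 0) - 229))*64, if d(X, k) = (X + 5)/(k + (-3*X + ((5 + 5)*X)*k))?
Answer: -831305/2069 ≈ -401.79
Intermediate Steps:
d(X, k) = (5 + X)/(k - 3*X + 10*X*k) (d(X, k) = (5 + X)/(k + (-3*X + (10*X)*k)) = (5 + X)/(k + (-3*X + 10*X*k)) = (5 + X)/(k - 3*X + 10*X*k))
-421 + ((121 - 190)/(d(3, 0) - 229))*64 = -421 + ((121 - 190)/((5 + 3)/(0 - 3*3 + 10*3*0) - 229))*64 = -421 - 69/(8/(0 - 9 + 0) - 229)*64 = -421 - 69/(8/(-9) - 229)*64 = -421 - 69/(-1/9*8 - 229)*64 = -421 - 69/(-8/9 - 229)*64 = -421 - 69/(-2069/9)*64 = -421 - 69*(-9/2069)*64 = -421 + (621/2069)*64 = -421 + 39744/2069 = -831305/2069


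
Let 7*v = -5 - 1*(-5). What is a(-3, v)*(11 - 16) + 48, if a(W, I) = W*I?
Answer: 48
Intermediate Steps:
v = 0 (v = (-5 - 1*(-5))/7 = (-5 + 5)/7 = (1/7)*0 = 0)
a(W, I) = I*W
a(-3, v)*(11 - 16) + 48 = (0*(-3))*(11 - 16) + 48 = 0*(-5) + 48 = 0 + 48 = 48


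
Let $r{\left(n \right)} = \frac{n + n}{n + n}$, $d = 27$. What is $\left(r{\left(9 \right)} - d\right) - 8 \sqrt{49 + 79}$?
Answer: $-26 - 64 \sqrt{2} \approx -116.51$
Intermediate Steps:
$r{\left(n \right)} = 1$ ($r{\left(n \right)} = \frac{2 n}{2 n} = 2 n \frac{1}{2 n} = 1$)
$\left(r{\left(9 \right)} - d\right) - 8 \sqrt{49 + 79} = \left(1 - 27\right) - 8 \sqrt{49 + 79} = \left(1 - 27\right) - 8 \sqrt{128} = -26 - 8 \cdot 8 \sqrt{2} = -26 - 64 \sqrt{2}$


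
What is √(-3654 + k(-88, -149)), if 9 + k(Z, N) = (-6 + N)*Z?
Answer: √9977 ≈ 99.885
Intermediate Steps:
k(Z, N) = -9 + Z*(-6 + N) (k(Z, N) = -9 + (-6 + N)*Z = -9 + Z*(-6 + N))
√(-3654 + k(-88, -149)) = √(-3654 + (-9 - 6*(-88) - 149*(-88))) = √(-3654 + (-9 + 528 + 13112)) = √(-3654 + 13631) = √9977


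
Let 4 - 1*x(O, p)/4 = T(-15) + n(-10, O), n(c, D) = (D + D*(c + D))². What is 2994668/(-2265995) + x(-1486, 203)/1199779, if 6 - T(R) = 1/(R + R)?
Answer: -19171769210805647342/1165154235045 ≈ -1.6454e+7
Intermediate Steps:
n(c, D) = (D + D*(D + c))²
T(R) = 6 - 1/(2*R) (T(R) = 6 - 1/(R + R) = 6 - 1/(2*R))
x(O, p) = -122/15 - 4*O²*(-9 + O)² (x(O, p) = 16 - 4*((6 - ½/(-15)) + O²*(1 + O - 10)²) = 16 - 4*((6 - ½*(-1/15)) + O²*(-9 + O)²) = 16 - 4*((6 + 1/30) + O²*(-9 + O)²) = 16 - 4*(181/30 + O²*(-9 + O)²) = 16 + (-362/15 - 4*O²*(-9 + O)²) = -122/15 - 4*O²*(-9 + O)²)
2994668/(-2265995) + x(-1486, 203)/1199779 = 2994668/(-2265995) + (-122/15 - 4*(-1486)²*(-9 - 1486)²)/1199779 = 2994668*(-1/2265995) + (-122/15 - 4*2208196*(-1495)²)*(1/1199779) = -2994668/2265995 + (-122/15 - 4*2208196*2235025)*(1/1199779) = -2994668/2265995 + (-122/15 - 19741493059600)*(1/1199779) = -2994668/2265995 - 296122395894122/15*1/1199779 = -2994668/2265995 - 42303199413446/2570955 = -19171769210805647342/1165154235045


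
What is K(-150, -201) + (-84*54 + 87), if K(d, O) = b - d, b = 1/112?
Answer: -481487/112 ≈ -4299.0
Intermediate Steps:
b = 1/112 ≈ 0.0089286
K(d, O) = 1/112 - d
K(-150, -201) + (-84*54 + 87) = (1/112 - 1*(-150)) + (-84*54 + 87) = (1/112 + 150) + (-4536 + 87) = 16801/112 - 4449 = -481487/112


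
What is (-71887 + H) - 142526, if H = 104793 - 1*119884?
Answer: -229504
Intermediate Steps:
H = -15091 (H = 104793 - 119884 = -15091)
(-71887 + H) - 142526 = (-71887 - 15091) - 142526 = -86978 - 142526 = -229504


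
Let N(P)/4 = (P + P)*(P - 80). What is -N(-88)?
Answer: -118272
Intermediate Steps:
N(P) = 8*P*(-80 + P) (N(P) = 4*((P + P)*(P - 80)) = 4*((2*P)*(-80 + P)) = 4*(2*P*(-80 + P)) = 8*P*(-80 + P))
-N(-88) = -8*(-88)*(-80 - 88) = -8*(-88)*(-168) = -1*118272 = -118272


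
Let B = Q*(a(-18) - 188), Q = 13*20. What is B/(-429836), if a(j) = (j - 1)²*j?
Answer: 434590/107459 ≈ 4.0442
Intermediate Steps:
Q = 260
a(j) = j*(-1 + j)² (a(j) = (-1 + j)²*j = j*(-1 + j)²)
B = -1738360 (B = 260*(-18*(-1 - 18)² - 188) = 260*(-18*(-19)² - 188) = 260*(-18*361 - 188) = 260*(-6498 - 188) = 260*(-6686) = -1738360)
B/(-429836) = -1738360/(-429836) = -1738360*(-1/429836) = 434590/107459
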